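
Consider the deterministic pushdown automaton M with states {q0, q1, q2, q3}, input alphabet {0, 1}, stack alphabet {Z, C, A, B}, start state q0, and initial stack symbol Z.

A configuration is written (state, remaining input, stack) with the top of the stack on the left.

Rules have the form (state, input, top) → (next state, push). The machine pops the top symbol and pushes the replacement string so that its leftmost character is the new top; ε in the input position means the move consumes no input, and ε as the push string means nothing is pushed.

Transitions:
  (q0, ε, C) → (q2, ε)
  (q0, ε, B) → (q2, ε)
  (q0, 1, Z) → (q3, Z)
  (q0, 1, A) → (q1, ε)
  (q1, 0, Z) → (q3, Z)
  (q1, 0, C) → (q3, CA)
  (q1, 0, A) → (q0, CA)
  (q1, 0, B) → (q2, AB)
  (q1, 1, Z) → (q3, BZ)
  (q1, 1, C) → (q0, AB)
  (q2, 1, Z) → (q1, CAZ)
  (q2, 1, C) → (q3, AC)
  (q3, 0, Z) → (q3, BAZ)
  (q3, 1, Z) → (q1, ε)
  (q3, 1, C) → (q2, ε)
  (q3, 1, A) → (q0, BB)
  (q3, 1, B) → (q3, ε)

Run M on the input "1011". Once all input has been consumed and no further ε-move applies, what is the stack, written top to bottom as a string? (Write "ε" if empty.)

BZ

(q0, 1011, Z)
  read 1, top Z: go to q3, push Z → (q3, 011, Z)
  read 0, top Z: go to q3, push BAZ → (q3, 11, BAZ)
  read 1, top B: go to q3, push ε → (q3, 1, AZ)
  read 1, top A: go to q0, push BB → (q0, ε, BBZ)
  ε-move, top B: go to q2, push ε → (q2, ε, BZ)
All input consumed in state q2 with stack BZ.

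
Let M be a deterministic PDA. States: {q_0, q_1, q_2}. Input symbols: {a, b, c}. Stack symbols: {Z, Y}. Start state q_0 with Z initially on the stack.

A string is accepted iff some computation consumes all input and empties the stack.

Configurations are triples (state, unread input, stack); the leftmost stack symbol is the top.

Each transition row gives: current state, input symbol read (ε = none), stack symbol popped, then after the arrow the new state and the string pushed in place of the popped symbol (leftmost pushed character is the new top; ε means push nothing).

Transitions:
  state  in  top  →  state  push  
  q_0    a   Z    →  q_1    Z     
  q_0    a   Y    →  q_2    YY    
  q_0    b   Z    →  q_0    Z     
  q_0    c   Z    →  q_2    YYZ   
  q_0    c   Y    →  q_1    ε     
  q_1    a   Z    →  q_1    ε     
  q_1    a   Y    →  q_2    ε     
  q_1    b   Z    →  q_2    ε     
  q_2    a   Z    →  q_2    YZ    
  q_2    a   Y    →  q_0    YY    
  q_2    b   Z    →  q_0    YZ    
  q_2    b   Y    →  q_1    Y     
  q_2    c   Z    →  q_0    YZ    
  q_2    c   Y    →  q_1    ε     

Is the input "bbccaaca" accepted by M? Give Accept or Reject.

(q_0, bbccaaca, Z) ⊢ (q_0, bccaaca, Z) ⊢ (q_0, ccaaca, Z) ⊢ (q_2, caaca, YYZ) ⊢ (q_1, aaca, YZ) ⊢ (q_2, aca, Z) ⊢ (q_2, ca, YZ) ⊢ (q_1, a, Z) ⊢ (q_1, ε, ε)
All input consumed and the stack is empty.

Accept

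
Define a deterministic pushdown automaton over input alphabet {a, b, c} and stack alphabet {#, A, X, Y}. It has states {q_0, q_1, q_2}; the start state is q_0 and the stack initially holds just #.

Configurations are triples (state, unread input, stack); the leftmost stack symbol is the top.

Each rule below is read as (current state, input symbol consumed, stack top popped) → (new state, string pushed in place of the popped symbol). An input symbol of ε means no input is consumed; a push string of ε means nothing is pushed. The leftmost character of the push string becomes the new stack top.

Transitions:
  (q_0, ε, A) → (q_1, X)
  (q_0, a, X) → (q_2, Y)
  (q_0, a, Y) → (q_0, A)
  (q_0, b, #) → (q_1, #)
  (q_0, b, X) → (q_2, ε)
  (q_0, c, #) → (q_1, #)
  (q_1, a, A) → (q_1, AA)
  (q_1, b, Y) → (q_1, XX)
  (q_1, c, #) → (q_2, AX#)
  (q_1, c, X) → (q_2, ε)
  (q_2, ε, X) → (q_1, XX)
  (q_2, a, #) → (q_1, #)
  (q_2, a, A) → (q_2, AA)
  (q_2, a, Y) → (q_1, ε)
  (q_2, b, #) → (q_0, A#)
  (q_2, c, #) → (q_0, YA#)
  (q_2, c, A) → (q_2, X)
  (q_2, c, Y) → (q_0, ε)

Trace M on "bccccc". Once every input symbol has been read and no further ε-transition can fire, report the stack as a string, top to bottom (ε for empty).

XXX#

(q_0, bccccc, #)
  read b, top #: go to q_1, push # → (q_1, ccccc, #)
  read c, top #: go to q_2, push AX# → (q_2, cccc, AX#)
  read c, top A: go to q_2, push X → (q_2, ccc, XX#)
  ε-move, top X: go to q_1, push XX → (q_1, ccc, XXX#)
  read c, top X: go to q_2, push ε → (q_2, cc, XX#)
  ε-move, top X: go to q_1, push XX → (q_1, cc, XXX#)
  read c, top X: go to q_2, push ε → (q_2, c, XX#)
  ε-move, top X: go to q_1, push XX → (q_1, c, XXX#)
  read c, top X: go to q_2, push ε → (q_2, ε, XX#)
  ε-move, top X: go to q_1, push XX → (q_1, ε, XXX#)
All input consumed in state q_1 with stack XXX#.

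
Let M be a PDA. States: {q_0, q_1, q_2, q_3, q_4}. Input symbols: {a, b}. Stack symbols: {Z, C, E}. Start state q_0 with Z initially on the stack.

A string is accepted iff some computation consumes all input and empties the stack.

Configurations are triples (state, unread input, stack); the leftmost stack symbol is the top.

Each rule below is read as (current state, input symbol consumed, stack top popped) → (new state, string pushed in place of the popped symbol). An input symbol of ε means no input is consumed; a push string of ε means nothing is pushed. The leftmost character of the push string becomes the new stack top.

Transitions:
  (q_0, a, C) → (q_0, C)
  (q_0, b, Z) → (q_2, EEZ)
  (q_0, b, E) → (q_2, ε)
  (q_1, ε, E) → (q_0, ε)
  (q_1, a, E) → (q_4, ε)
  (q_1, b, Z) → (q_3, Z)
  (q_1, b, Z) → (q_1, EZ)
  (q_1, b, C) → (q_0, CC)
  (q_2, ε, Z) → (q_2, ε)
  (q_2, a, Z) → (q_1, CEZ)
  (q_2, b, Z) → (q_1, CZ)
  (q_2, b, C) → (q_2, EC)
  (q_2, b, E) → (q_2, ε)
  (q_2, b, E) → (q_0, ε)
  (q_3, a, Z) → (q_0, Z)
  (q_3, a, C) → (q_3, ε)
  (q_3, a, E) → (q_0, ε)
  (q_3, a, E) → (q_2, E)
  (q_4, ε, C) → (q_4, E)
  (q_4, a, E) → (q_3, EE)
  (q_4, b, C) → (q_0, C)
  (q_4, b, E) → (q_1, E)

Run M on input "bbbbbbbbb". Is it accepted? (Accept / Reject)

Accept

One accepting computation: (q_0, bbbbbbbbb, Z) ⊢ (q_2, bbbbbbbb, EEZ) ⊢ (q_2, bbbbbbb, EZ) ⊢ (q_0, bbbbbb, Z) ⊢ (q_2, bbbbb, EEZ) ⊢ (q_2, bbbb, EZ) ⊢ (q_0, bbb, Z) ⊢ (q_2, bb, EEZ) ⊢ (q_2, b, EZ) ⊢ (q_2, ε, Z) ⊢ (q_2, ε, ε)
All input consumed and the stack is empty.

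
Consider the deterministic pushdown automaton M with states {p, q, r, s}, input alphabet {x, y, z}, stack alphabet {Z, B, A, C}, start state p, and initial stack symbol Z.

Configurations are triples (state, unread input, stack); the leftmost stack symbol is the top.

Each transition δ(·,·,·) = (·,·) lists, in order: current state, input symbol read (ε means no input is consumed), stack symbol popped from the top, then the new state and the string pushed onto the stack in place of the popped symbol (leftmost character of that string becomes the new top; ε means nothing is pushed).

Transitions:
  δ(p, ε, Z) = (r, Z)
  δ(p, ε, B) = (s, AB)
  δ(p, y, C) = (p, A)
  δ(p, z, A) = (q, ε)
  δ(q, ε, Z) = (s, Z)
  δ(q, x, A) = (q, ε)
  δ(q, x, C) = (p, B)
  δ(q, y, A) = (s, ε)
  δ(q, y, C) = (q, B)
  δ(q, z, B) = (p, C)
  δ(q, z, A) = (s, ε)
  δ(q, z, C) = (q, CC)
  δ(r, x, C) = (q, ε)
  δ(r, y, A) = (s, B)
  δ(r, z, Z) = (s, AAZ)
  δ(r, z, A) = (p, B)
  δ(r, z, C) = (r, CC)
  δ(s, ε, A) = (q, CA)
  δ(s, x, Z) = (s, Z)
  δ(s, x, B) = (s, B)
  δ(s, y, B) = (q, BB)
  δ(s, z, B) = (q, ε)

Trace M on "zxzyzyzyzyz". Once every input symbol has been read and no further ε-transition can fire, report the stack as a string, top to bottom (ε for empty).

ABAAZ

(p, zxzyzyzyzyz, Z)
  ε-move, top Z: go to r, push Z → (r, zxzyzyzyzyz, Z)
  read z, top Z: go to s, push AAZ → (s, xzyzyzyzyz, AAZ)
  ε-move, top A: go to q, push CA → (q, xzyzyzyzyz, CAAZ)
  read x, top C: go to p, push B → (p, zyzyzyzyz, BAAZ)
  ε-move, top B: go to s, push AB → (s, zyzyzyzyz, ABAAZ)
  ε-move, top A: go to q, push CA → (q, zyzyzyzyz, CABAAZ)
  read z, top C: go to q, push CC → (q, yzyzyzyz, CCABAAZ)
  read y, top C: go to q, push B → (q, zyzyzyz, BCABAAZ)
  read z, top B: go to p, push C → (p, yzyzyz, CCABAAZ)
  read y, top C: go to p, push A → (p, zyzyz, ACABAAZ)
  read z, top A: go to q, push ε → (q, yzyz, CABAAZ)
  read y, top C: go to q, push B → (q, zyz, BABAAZ)
  read z, top B: go to p, push C → (p, yz, CABAAZ)
  read y, top C: go to p, push A → (p, z, AABAAZ)
  read z, top A: go to q, push ε → (q, ε, ABAAZ)
All input consumed in state q with stack ABAAZ.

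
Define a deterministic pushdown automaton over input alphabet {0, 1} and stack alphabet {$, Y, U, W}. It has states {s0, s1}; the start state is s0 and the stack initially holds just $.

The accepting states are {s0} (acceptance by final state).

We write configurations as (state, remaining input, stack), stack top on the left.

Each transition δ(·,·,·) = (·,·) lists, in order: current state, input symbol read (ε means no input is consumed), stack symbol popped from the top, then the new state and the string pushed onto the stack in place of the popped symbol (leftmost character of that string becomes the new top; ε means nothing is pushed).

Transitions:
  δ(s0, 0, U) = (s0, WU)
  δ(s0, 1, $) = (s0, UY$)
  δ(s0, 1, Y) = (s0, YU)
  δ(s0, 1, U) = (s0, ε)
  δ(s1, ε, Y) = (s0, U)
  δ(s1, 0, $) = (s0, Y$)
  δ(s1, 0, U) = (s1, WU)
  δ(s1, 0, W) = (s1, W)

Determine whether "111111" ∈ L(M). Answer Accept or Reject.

(s0, 111111, $)
  read 1, top $: go to s0, push UY$ → (s0, 11111, UY$)
  read 1, top U: go to s0, push ε → (s0, 1111, Y$)
  read 1, top Y: go to s0, push YU → (s0, 111, YU$)
  read 1, top Y: go to s0, push YU → (s0, 11, YUU$)
  read 1, top Y: go to s0, push YU → (s0, 1, YUUU$)
  read 1, top Y: go to s0, push YU → (s0, ε, YUUUU$)
All input consumed; state s0 ∈ F.

Accept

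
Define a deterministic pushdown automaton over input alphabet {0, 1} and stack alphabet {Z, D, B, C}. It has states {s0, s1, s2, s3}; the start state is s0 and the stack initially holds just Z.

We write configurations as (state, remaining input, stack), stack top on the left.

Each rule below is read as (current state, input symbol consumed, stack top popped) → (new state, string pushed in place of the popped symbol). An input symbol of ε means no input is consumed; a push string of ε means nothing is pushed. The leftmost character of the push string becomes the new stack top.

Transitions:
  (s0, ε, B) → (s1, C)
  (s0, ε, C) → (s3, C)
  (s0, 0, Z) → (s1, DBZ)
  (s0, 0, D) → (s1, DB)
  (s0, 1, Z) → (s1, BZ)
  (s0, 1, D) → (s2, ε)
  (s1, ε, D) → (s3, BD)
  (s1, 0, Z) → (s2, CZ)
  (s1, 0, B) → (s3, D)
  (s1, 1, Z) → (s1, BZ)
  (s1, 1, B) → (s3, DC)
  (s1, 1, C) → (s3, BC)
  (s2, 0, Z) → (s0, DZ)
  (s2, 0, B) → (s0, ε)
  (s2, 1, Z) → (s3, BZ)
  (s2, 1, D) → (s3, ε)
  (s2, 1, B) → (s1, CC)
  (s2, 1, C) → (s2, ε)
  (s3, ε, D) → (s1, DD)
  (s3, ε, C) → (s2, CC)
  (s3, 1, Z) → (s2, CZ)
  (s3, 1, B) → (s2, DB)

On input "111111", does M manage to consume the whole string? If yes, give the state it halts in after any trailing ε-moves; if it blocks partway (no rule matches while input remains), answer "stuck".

(s0, 111111, Z)
  read 1, top Z: go to s1, push BZ → (s1, 11111, BZ)
  read 1, top B: go to s3, push DC → (s3, 1111, DCZ)
  ε-move, top D: go to s1, push DD → (s1, 1111, DDCZ)
  ε-move, top D: go to s3, push BD → (s3, 1111, BDDCZ)
  read 1, top B: go to s2, push DB → (s2, 111, DBDDCZ)
  read 1, top D: go to s3, push ε → (s3, 11, BDDCZ)
  read 1, top B: go to s2, push DB → (s2, 1, DBDDCZ)
  read 1, top D: go to s3, push ε → (s3, ε, BDDCZ)
All input consumed; M is in state s3.

s3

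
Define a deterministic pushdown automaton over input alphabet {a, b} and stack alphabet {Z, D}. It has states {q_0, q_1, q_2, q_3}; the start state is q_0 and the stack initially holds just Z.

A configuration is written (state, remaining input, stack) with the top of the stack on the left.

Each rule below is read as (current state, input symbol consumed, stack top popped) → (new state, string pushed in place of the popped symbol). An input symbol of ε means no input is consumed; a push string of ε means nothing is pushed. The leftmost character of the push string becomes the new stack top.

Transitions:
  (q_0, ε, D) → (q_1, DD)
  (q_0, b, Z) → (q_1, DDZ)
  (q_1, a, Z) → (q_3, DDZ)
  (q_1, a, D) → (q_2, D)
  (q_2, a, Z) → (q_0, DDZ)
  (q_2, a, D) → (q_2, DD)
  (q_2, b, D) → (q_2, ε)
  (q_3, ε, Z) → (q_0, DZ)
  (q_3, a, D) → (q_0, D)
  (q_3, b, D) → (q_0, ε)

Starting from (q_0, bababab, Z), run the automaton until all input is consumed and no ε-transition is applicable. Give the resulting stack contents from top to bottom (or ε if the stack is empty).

(q_0, bababab, Z)
  read b, top Z: go to q_1, push DDZ → (q_1, ababab, DDZ)
  read a, top D: go to q_2, push D → (q_2, babab, DDZ)
  read b, top D: go to q_2, push ε → (q_2, abab, DZ)
  read a, top D: go to q_2, push DD → (q_2, bab, DDZ)
  read b, top D: go to q_2, push ε → (q_2, ab, DZ)
  read a, top D: go to q_2, push DD → (q_2, b, DDZ)
  read b, top D: go to q_2, push ε → (q_2, ε, DZ)
All input consumed in state q_2 with stack DZ.

DZ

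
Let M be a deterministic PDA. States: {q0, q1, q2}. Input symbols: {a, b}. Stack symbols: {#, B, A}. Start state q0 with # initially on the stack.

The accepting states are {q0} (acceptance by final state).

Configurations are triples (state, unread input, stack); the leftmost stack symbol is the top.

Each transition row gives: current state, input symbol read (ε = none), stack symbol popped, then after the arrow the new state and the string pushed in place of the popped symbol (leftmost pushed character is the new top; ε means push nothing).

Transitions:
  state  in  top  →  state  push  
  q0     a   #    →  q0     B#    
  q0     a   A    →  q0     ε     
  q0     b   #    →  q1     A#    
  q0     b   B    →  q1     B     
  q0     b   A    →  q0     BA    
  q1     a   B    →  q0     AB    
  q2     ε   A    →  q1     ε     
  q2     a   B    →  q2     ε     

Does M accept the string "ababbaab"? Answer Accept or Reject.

Reject

(q0, ababbaab, #) ⊢ (q0, babbaab, B#) ⊢ (q1, abbaab, B#) ⊢ (q0, bbaab, AB#) ⊢ (q0, baab, BAB#) ⊢ (q1, aab, BAB#) ⊢ (q0, ab, ABAB#) ⊢ (q0, b, BAB#) ⊢ (q1, ε, BAB#)
All input consumed; state q1 ∉ F and no further ε-move applies.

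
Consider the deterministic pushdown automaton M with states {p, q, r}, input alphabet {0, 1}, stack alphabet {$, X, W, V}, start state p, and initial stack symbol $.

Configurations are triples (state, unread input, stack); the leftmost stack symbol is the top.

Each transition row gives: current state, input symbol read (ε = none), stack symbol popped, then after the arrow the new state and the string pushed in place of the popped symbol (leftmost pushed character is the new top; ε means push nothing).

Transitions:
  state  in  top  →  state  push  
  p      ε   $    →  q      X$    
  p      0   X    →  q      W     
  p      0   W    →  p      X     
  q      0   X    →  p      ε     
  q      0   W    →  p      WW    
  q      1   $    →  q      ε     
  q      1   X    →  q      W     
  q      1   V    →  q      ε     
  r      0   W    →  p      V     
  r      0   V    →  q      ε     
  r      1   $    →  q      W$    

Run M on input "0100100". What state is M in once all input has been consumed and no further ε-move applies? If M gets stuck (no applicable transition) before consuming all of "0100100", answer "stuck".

stuck

(p, 0100100, $) ⊢ (q, 0100100, X$) ⊢ (p, 100100, $) ⊢ (q, 100100, X$) ⊢ (q, 00100, W$) ⊢ (p, 0100, WW$) ⊢ (p, 100, XW$)
No transition for (p, 1, top X); M blocks with input 100 remaining.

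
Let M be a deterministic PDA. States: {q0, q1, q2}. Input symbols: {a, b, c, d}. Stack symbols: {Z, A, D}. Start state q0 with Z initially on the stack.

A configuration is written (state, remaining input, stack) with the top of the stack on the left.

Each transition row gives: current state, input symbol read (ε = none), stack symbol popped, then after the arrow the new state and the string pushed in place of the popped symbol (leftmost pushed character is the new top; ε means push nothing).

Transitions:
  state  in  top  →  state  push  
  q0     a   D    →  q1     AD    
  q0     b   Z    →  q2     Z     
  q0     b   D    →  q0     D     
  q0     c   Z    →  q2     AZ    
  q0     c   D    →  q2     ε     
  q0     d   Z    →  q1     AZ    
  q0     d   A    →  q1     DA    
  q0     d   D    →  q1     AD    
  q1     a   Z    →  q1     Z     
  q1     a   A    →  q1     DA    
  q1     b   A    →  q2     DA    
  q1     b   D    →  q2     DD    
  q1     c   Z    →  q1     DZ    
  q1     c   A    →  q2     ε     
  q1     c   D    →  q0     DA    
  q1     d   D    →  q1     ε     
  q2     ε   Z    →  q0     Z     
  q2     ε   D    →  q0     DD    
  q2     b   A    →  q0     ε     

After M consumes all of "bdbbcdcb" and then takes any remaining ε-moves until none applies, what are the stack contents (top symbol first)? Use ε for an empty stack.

(q0, bdbbcdcb, Z)
  read b, top Z: go to q2, push Z → (q2, dbbcdcb, Z)
  ε-move, top Z: go to q0, push Z → (q0, dbbcdcb, Z)
  read d, top Z: go to q1, push AZ → (q1, bbcdcb, AZ)
  read b, top A: go to q2, push DA → (q2, bcdcb, DAZ)
  ε-move, top D: go to q0, push DD → (q0, bcdcb, DDAZ)
  read b, top D: go to q0, push D → (q0, cdcb, DDAZ)
  read c, top D: go to q2, push ε → (q2, dcb, DAZ)
  ε-move, top D: go to q0, push DD → (q0, dcb, DDAZ)
  read d, top D: go to q1, push AD → (q1, cb, ADDAZ)
  read c, top A: go to q2, push ε → (q2, b, DDAZ)
  ε-move, top D: go to q0, push DD → (q0, b, DDDAZ)
  read b, top D: go to q0, push D → (q0, ε, DDDAZ)
All input consumed in state q0 with stack DDDAZ.

DDDAZ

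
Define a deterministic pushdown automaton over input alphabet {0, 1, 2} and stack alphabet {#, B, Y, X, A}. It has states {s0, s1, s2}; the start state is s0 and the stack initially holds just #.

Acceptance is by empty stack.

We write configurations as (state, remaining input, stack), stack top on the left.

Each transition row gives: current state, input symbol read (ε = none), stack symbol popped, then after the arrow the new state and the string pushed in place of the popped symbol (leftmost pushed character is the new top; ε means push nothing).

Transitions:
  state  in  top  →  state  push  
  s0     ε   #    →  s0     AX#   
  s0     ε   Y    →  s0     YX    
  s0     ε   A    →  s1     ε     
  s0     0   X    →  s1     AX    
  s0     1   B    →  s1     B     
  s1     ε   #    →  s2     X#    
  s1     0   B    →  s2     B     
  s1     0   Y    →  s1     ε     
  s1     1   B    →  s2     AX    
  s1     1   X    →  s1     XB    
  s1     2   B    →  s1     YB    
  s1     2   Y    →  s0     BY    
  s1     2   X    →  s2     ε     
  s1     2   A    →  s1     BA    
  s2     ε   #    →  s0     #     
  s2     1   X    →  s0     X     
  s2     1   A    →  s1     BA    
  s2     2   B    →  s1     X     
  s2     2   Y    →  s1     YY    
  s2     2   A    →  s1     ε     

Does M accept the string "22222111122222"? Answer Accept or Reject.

Reject

(s0, 22222111122222, #)
  ε-move, top #: go to s0, push AX# → (s0, 22222111122222, AX#)
  ε-move, top A: go to s1, push ε → (s1, 22222111122222, X#)
  read 2, top X: go to s2, push ε → (s2, 2222111122222, #)
  ε-move, top #: go to s0, push # → (s0, 2222111122222, #)
  ε-move, top #: go to s0, push AX# → (s0, 2222111122222, AX#)
  ε-move, top A: go to s1, push ε → (s1, 2222111122222, X#)
  read 2, top X: go to s2, push ε → (s2, 222111122222, #)
  ε-move, top #: go to s0, push # → (s0, 222111122222, #)
  ε-move, top #: go to s0, push AX# → (s0, 222111122222, AX#)
  ε-move, top A: go to s1, push ε → (s1, 222111122222, X#)
  read 2, top X: go to s2, push ε → (s2, 22111122222, #)
  ε-move, top #: go to s0, push # → (s0, 22111122222, #)
  ε-move, top #: go to s0, push AX# → (s0, 22111122222, AX#)
  ε-move, top A: go to s1, push ε → (s1, 22111122222, X#)
  read 2, top X: go to s2, push ε → (s2, 2111122222, #)
  ε-move, top #: go to s0, push # → (s0, 2111122222, #)
  ε-move, top #: go to s0, push AX# → (s0, 2111122222, AX#)
  ε-move, top A: go to s1, push ε → (s1, 2111122222, X#)
  read 2, top X: go to s2, push ε → (s2, 111122222, #)
  ε-move, top #: go to s0, push # → (s0, 111122222, #)
  ε-move, top #: go to s0, push AX# → (s0, 111122222, AX#)
  ε-move, top A: go to s1, push ε → (s1, 111122222, X#)
  read 1, top X: go to s1, push XB → (s1, 11122222, XB#)
  read 1, top X: go to s1, push XB → (s1, 1122222, XBB#)
  read 1, top X: go to s1, push XB → (s1, 122222, XBBB#)
  read 1, top X: go to s1, push XB → (s1, 22222, XBBBB#)
  read 2, top X: go to s2, push ε → (s2, 2222, BBBB#)
  read 2, top B: go to s1, push X → (s1, 222, XBBB#)
  read 2, top X: go to s2, push ε → (s2, 22, BBB#)
  read 2, top B: go to s1, push X → (s1, 2, XBB#)
  read 2, top X: go to s2, push ε → (s2, ε, BB#)
All input consumed; stack is BB#, not empty, and no further ε-move applies.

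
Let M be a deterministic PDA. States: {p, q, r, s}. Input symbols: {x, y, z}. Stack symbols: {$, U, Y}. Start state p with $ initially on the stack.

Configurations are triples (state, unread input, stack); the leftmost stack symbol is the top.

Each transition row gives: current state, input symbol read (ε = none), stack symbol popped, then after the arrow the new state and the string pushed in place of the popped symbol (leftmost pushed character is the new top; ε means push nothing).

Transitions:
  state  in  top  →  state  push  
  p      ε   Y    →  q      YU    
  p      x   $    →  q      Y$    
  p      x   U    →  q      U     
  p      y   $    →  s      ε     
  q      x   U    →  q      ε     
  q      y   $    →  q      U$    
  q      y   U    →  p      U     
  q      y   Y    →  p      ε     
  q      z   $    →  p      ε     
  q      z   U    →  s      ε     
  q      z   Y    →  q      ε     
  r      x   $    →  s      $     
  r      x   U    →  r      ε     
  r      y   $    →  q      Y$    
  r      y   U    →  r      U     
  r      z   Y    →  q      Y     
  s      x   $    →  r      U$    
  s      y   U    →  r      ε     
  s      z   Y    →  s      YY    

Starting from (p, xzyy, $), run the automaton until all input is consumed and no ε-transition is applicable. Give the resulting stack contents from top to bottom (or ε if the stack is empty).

U$

(p, xzyy, $) ⊢ (q, zyy, Y$) ⊢ (q, yy, $) ⊢ (q, y, U$) ⊢ (p, ε, U$)
All input consumed in state p with stack U$.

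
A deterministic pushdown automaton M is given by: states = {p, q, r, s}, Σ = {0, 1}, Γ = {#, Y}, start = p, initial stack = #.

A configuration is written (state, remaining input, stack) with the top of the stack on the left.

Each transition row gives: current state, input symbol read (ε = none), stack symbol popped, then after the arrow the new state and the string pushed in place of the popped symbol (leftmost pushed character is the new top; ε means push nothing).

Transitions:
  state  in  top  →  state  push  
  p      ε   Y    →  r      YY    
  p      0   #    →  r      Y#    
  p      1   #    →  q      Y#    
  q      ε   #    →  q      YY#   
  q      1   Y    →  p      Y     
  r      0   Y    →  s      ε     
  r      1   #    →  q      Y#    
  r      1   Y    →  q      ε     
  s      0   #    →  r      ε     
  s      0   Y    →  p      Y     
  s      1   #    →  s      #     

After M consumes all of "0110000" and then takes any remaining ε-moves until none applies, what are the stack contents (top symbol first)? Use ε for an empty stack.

(p, 0110000, #) ⊢ (r, 110000, Y#) ⊢ (q, 10000, #) ⊢ (q, 10000, YY#) ⊢ (p, 0000, YY#) ⊢ (r, 0000, YYY#) ⊢ (s, 000, YY#) ⊢ (p, 00, YY#) ⊢ (r, 00, YYY#) ⊢ (s, 0, YY#) ⊢ (p, ε, YY#) ⊢ (r, ε, YYY#)
All input consumed in state r with stack YYY#.

YYY#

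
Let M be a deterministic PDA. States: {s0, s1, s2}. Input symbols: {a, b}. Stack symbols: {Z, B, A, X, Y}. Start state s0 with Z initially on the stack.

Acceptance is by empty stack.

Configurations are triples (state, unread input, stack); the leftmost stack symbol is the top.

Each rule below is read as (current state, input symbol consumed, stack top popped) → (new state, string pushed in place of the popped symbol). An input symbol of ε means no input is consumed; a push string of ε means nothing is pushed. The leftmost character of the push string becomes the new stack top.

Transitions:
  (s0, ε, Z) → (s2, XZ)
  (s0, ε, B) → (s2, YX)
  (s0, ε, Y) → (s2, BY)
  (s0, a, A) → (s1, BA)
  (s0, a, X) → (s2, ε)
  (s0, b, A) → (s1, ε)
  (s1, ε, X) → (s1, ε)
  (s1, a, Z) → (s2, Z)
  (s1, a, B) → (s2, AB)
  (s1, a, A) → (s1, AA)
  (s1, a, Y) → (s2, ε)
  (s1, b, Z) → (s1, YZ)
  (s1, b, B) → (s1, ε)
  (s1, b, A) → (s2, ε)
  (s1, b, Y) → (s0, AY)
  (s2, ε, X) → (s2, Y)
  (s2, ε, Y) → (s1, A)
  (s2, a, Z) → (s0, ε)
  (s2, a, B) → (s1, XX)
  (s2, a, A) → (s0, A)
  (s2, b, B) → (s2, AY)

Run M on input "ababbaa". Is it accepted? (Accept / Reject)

Accept

(s0, ababbaa, Z)
  ε-move, top Z: go to s2, push XZ → (s2, ababbaa, XZ)
  ε-move, top X: go to s2, push Y → (s2, ababbaa, YZ)
  ε-move, top Y: go to s1, push A → (s1, ababbaa, AZ)
  read a, top A: go to s1, push AA → (s1, babbaa, AAZ)
  read b, top A: go to s2, push ε → (s2, abbaa, AZ)
  read a, top A: go to s0, push A → (s0, bbaa, AZ)
  read b, top A: go to s1, push ε → (s1, baa, Z)
  read b, top Z: go to s1, push YZ → (s1, aa, YZ)
  read a, top Y: go to s2, push ε → (s2, a, Z)
  read a, top Z: go to s0, push ε → (s0, ε, ε)
All input consumed and the stack is empty.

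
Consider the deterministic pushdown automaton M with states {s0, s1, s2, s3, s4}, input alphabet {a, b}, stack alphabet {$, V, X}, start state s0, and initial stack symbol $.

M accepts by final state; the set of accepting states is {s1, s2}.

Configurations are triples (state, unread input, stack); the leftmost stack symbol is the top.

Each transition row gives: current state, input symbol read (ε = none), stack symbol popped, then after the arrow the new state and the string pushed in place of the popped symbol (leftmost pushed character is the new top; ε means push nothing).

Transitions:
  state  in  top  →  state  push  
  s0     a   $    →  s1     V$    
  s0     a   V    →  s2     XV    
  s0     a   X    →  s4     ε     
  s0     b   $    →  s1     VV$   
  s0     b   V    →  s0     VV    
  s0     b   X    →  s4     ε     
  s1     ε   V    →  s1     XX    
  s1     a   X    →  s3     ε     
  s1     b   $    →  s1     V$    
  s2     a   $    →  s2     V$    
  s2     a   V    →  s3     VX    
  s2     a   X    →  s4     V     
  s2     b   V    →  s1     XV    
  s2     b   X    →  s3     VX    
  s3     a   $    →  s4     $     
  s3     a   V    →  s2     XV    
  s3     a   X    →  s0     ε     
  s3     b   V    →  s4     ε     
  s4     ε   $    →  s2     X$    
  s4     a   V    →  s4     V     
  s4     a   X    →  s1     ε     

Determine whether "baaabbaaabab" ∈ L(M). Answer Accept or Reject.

(s0, baaabbaaabab, $)
  read b, top $: go to s1, push VV$ → (s1, aaabbaaabab, VV$)
  ε-move, top V: go to s1, push XX → (s1, aaabbaaabab, XXV$)
  read a, top X: go to s3, push ε → (s3, aabbaaabab, XV$)
  read a, top X: go to s0, push ε → (s0, abbaaabab, V$)
  read a, top V: go to s2, push XV → (s2, bbaaabab, XV$)
  read b, top X: go to s3, push VX → (s3, baaabab, VXV$)
  read b, top V: go to s4, push ε → (s4, aaabab, XV$)
  read a, top X: go to s1, push ε → (s1, aabab, V$)
  ε-move, top V: go to s1, push XX → (s1, aabab, XX$)
  read a, top X: go to s3, push ε → (s3, abab, X$)
  read a, top X: go to s0, push ε → (s0, bab, $)
  read b, top $: go to s1, push VV$ → (s1, ab, VV$)
  ε-move, top V: go to s1, push XX → (s1, ab, XXV$)
  read a, top X: go to s3, push ε → (s3, b, XV$)
No transition applies at (s3, b, XV$); input not fully consumed.

Reject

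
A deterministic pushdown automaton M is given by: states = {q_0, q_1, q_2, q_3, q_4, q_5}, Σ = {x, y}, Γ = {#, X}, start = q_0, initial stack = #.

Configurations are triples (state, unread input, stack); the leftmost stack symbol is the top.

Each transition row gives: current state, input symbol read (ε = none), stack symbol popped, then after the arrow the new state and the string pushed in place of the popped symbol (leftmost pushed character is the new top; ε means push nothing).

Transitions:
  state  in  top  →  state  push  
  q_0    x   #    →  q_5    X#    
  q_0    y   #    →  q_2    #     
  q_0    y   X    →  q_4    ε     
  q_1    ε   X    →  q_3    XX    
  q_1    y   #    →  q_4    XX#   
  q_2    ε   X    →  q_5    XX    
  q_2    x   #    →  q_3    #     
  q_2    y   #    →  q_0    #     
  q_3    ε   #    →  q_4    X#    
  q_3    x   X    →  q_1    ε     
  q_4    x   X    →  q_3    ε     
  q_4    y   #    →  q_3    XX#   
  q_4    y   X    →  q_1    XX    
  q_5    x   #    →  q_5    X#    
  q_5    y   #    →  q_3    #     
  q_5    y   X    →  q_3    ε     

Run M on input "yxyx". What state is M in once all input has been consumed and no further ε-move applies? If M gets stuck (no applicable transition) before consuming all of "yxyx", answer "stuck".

(q_0, yxyx, #)
  read y, top #: go to q_2, push # → (q_2, xyx, #)
  read x, top #: go to q_3, push # → (q_3, yx, #)
  ε-move, top #: go to q_4, push X# → (q_4, yx, X#)
  read y, top X: go to q_1, push XX → (q_1, x, XX#)
  ε-move, top X: go to q_3, push XX → (q_3, x, XXX#)
  read x, top X: go to q_1, push ε → (q_1, ε, XX#)
  ε-move, top X: go to q_3, push XX → (q_3, ε, XXX#)
All input consumed; M is in state q_3.

q_3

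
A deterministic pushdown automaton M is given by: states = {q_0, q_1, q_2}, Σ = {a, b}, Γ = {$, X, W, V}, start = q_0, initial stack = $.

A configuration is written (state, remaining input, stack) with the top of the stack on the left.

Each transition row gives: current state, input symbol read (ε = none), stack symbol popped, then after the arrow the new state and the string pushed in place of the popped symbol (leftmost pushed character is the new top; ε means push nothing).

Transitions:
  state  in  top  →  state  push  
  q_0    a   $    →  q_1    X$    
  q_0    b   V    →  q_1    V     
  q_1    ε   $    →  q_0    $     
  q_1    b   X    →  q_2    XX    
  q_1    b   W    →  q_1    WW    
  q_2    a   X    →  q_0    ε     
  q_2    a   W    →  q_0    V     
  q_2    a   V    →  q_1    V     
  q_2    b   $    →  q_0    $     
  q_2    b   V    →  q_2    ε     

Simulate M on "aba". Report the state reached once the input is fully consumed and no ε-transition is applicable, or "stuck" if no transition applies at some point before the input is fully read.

(q_0, aba, $) ⊢ (q_1, ba, X$) ⊢ (q_2, a, XX$) ⊢ (q_0, ε, X$)
All input consumed; M is in state q_0.

q_0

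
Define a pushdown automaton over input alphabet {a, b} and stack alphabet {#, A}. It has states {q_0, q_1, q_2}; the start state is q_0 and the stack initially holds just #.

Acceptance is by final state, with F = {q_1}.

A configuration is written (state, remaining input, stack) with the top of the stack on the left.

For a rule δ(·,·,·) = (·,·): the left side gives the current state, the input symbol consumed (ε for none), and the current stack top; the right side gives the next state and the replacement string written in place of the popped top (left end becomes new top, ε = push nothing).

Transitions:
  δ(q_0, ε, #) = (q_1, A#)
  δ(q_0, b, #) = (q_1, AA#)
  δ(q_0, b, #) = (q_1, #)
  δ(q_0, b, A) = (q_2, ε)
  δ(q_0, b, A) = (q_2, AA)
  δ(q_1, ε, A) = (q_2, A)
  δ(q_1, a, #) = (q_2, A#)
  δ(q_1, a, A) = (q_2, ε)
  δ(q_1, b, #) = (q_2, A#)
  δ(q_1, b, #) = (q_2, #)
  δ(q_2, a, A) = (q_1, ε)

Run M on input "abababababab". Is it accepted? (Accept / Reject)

No computation consumes all input and reaches a final state.

Reject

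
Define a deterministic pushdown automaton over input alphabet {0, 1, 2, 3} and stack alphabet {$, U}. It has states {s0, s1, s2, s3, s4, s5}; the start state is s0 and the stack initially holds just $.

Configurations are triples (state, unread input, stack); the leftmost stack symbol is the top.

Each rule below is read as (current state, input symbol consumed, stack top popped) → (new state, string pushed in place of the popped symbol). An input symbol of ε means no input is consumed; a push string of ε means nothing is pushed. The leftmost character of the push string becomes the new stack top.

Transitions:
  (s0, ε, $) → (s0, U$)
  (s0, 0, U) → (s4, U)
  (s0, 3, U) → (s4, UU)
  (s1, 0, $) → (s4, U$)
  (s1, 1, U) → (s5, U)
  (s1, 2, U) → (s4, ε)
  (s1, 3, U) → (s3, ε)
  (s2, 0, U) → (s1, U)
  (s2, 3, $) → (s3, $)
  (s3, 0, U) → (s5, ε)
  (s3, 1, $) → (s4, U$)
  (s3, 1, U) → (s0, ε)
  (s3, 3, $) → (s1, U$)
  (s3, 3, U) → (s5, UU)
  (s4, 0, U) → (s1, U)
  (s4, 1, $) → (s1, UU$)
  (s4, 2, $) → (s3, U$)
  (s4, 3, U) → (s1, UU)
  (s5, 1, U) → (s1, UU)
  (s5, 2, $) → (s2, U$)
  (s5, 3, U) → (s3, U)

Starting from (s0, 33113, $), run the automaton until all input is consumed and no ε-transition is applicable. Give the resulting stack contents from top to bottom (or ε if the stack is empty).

(s0, 33113, $) ⊢ (s0, 33113, U$) ⊢ (s4, 3113, UU$) ⊢ (s1, 113, UUU$) ⊢ (s5, 13, UUU$) ⊢ (s1, 3, UUUU$) ⊢ (s3, ε, UUU$)
All input consumed in state s3 with stack UUU$.

UUU$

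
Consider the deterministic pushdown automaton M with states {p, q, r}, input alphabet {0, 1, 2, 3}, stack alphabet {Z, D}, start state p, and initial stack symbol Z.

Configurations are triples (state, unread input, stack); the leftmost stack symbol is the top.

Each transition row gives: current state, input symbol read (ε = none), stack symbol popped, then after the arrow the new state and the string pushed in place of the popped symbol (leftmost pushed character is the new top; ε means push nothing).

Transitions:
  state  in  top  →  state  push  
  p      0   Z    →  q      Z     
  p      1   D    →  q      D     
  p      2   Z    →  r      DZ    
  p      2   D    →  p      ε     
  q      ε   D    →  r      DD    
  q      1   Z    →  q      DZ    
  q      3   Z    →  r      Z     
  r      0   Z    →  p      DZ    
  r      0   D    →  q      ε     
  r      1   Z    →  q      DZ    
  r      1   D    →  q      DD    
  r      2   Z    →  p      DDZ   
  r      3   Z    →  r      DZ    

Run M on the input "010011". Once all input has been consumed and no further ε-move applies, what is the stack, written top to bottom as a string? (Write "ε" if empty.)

DDDDDDZ

(p, 010011, Z) ⊢ (q, 10011, Z) ⊢ (q, 0011, DZ) ⊢ (r, 0011, DDZ) ⊢ (q, 011, DZ) ⊢ (r, 011, DDZ) ⊢ (q, 11, DZ) ⊢ (r, 11, DDZ) ⊢ (q, 1, DDDZ) ⊢ (r, 1, DDDDZ) ⊢ (q, ε, DDDDDZ) ⊢ (r, ε, DDDDDDZ)
All input consumed in state r with stack DDDDDDZ.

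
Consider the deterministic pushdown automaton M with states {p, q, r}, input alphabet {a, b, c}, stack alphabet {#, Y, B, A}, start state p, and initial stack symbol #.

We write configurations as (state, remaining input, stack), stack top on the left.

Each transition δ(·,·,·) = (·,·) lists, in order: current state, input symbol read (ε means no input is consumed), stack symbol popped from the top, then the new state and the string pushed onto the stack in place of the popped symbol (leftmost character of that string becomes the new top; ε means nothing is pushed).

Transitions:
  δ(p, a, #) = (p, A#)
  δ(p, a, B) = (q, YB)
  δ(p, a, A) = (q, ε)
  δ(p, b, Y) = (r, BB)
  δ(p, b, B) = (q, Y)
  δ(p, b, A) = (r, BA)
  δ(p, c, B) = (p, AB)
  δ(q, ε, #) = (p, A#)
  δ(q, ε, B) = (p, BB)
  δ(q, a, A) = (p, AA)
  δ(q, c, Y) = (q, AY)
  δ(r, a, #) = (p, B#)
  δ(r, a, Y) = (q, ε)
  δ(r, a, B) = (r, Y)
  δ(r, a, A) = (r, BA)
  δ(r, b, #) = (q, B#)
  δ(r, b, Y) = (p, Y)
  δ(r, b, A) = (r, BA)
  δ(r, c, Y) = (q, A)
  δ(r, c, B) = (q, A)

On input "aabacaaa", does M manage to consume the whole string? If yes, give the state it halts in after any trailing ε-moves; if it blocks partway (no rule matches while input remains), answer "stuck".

(p, aabacaaa, #)
  read a, top #: go to p, push A# → (p, abacaaa, A#)
  read a, top A: go to q, push ε → (q, bacaaa, #)
  ε-move, top #: go to p, push A# → (p, bacaaa, A#)
  read b, top A: go to r, push BA → (r, acaaa, BA#)
  read a, top B: go to r, push Y → (r, caaa, YA#)
  read c, top Y: go to q, push A → (q, aaa, AA#)
  read a, top A: go to p, push AA → (p, aa, AAA#)
  read a, top A: go to q, push ε → (q, a, AA#)
  read a, top A: go to p, push AA → (p, ε, AAA#)
All input consumed; M is in state p.

p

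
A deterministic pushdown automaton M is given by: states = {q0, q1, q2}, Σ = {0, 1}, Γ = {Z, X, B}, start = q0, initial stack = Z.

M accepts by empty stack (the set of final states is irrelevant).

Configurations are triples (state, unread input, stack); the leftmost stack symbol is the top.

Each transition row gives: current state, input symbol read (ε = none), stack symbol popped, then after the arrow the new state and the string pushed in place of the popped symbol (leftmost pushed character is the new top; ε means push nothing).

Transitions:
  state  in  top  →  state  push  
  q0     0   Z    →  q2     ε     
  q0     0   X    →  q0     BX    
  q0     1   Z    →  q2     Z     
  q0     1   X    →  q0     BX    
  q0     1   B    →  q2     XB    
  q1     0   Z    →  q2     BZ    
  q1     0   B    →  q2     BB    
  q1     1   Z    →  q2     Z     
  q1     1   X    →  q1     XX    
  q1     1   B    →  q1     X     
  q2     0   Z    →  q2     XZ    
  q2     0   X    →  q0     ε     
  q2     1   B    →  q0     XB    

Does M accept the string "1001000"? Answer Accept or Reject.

Accept

(q0, 1001000, Z) ⊢ (q2, 001000, Z) ⊢ (q2, 01000, XZ) ⊢ (q0, 1000, Z) ⊢ (q2, 000, Z) ⊢ (q2, 00, XZ) ⊢ (q0, 0, Z) ⊢ (q2, ε, ε)
All input consumed and the stack is empty.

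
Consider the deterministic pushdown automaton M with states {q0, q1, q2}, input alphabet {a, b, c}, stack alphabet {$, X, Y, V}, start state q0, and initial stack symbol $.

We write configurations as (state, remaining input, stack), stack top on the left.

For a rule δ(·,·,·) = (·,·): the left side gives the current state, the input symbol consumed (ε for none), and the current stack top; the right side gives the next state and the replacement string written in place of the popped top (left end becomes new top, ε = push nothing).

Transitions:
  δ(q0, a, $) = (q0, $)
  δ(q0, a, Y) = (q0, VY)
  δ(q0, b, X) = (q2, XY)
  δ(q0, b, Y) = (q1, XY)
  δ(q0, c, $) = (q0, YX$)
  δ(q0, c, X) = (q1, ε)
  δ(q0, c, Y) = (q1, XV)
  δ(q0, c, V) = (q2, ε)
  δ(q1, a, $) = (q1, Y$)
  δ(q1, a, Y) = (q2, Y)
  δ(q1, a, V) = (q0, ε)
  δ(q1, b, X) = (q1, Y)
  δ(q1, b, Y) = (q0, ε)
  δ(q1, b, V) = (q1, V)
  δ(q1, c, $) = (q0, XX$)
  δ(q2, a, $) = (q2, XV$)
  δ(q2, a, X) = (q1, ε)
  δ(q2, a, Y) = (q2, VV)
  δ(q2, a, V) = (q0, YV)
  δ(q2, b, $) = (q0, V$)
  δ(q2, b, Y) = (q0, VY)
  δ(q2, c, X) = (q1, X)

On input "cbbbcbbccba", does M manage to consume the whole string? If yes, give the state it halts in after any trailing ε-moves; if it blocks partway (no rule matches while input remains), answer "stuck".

(q0, cbbbcbbccba, $)
  read c, top $: go to q0, push YX$ → (q0, bbbcbbccba, YX$)
  read b, top Y: go to q1, push XY → (q1, bbcbbccba, XYX$)
  read b, top X: go to q1, push Y → (q1, bcbbccba, YYX$)
  read b, top Y: go to q0, push ε → (q0, cbbccba, YX$)
  read c, top Y: go to q1, push XV → (q1, bbccba, XVX$)
  read b, top X: go to q1, push Y → (q1, bccba, YVX$)
  read b, top Y: go to q0, push ε → (q0, ccba, VX$)
  read c, top V: go to q2, push ε → (q2, cba, X$)
  read c, top X: go to q1, push X → (q1, ba, X$)
  read b, top X: go to q1, push Y → (q1, a, Y$)
  read a, top Y: go to q2, push Y → (q2, ε, Y$)
All input consumed; M is in state q2.

q2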